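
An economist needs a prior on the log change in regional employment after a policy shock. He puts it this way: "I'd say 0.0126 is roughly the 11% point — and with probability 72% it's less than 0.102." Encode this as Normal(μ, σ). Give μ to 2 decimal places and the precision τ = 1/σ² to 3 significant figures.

μ = 0.07, τ = 410

For Normal(μ,σ), the p-quantile is μ + z_p·σ. Here z_{0.11} = -1.227, z_{0.72} = 0.5828.
So 0.0126 = μ − 1.227σ and 0.102 = μ + 0.5828σ.
Subtracting: σ = (0.102 − 0.0126)/(0.5828 − (-1.227)) = 0.05.
Then μ = 0.0126 − (-1.227)·0.05 = 0.07.
Precision τ = 1/σ² = 1/0.04941² = 410.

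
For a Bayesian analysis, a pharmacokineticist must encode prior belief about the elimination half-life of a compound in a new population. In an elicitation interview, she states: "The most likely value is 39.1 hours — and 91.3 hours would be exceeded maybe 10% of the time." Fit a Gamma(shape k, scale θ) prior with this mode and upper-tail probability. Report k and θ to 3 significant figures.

k ≈ 3.67, θ ≈ 14.6

Gamma(k,θ) with k>1 has mode (k−1)θ, so θ = 39.1/(k−1).
Need P(X < 91.3) = 0.9 with θ tied to k this way. Start at k = 2, θ = 39.1: P(X<91.3) ≈ 0.677.
Too low — raise k to concentrate. Iterating converges to k ≈ 3.67.
Then θ = 39.1/(3.67−1) ≈ 14.6.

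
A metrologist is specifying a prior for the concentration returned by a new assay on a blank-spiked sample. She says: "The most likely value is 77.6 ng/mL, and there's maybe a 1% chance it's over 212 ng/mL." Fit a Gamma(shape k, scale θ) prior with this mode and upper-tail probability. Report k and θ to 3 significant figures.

k ≈ 5.56, θ ≈ 17

Gamma(k,θ) with k>1 has mode (k−1)θ, so θ = 77.6/(k−1).
Need P(X < 212) = 0.99 with θ tied to k this way. Start at k = 2, θ = 77.6: P(X<212) ≈ 0.757.
Too low — raise k to concentrate. Iterating converges to k ≈ 5.56.
Then θ = 77.6/(5.56−1) ≈ 17.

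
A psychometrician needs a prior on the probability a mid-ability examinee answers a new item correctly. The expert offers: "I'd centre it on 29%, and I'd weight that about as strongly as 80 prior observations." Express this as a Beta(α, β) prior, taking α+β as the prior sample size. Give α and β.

Under the effective-sample-size interpretation, Beta(α, β) has prior mean α/(α+β) and prior sample size α+β.
So α+β = 80 and α/(α+β) = 0.29, giving α = 0.29·80 = 23.2 and β = 80 − 23.2 = 56.8.

α = 23.2, β = 56.8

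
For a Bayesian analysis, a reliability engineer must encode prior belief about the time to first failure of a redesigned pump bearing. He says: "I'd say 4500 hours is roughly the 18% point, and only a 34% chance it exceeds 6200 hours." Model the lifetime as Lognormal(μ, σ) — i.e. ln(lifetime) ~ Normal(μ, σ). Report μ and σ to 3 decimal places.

μ ≈ 8.633, σ ≈ 0.241

If T ~ Lognormal(μ,σ) then ln T ~ Normal(μ,σ), so the p-quantile of ln T is μ + z_p·σ.
ln(4500) = 8.412 and ln(6200) = 8.732; z_{0.18} = -0.9154, z_{0.66} = 0.4125.
σ = (8.732 − 8.412)/(0.4125 − (-0.9154)) = 0.241.
μ = 8.412 − (-0.9154)·0.241 = 8.633.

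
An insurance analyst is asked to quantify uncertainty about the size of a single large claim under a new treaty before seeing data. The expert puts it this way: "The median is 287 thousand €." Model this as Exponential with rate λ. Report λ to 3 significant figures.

Exponential median = ln 2 / λ, so λ = ln 2 / 287.0 = 0.00242.

λ ≈ 0.00242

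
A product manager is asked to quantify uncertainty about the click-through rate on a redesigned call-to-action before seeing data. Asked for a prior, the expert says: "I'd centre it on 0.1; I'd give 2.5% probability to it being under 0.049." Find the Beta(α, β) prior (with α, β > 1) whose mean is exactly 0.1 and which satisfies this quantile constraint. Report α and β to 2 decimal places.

With mean 0.1 fixed, write α = 0.1s, β = 0.9s where s = α+β.
Need P(θ < 0.049) = 0.025 under Beta(0.1s, 0.9s). Normal approximation: (q−m)/√(m(1−m)/s) ≈ z_{0.025} = -1.96, so s ≈ 0.1·0.9·(-1.96)²/(0.049−0.1)² = 132.9.
At s = 132.9: P(θ<0.049) ≈ 0.010. Adjusting to match 0.025 gives s ≈ 97.58.
So α = 0.1·97.58 ≈ 9.76, β = 0.9·97.58 ≈ 87.82.

α ≈ 9.76, β ≈ 87.82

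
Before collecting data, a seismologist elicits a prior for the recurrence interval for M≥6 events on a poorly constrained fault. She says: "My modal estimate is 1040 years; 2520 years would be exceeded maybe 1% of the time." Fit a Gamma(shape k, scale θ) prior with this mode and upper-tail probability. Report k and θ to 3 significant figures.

k ≈ 7.03, θ ≈ 172

Gamma(k,θ) with k>1 has mode (k−1)θ, so θ = 1040/(k−1).
Need P(X < 2520) = 0.99 with θ tied to k this way. Start at k = 2, θ = 1040: P(X<2520) ≈ 0.697.
Too low — raise k to concentrate. Iterating converges to k ≈ 7.03.
Then θ = 1040/(7.03−1) ≈ 172.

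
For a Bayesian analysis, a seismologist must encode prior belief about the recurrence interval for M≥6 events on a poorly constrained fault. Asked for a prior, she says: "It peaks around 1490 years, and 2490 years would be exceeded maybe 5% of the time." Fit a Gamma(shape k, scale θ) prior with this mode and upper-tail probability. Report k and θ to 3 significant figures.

k ≈ 11.6, θ ≈ 141

Gamma(k,θ) with k>1 has mode (k−1)θ, so θ = 1490/(k−1).
Need P(X < 2490) = 0.95 with θ tied to k this way. Start at k = 2, θ = 1490: P(X<2490) ≈ 0.498.
Too low — raise k to concentrate. Iterating converges to k ≈ 11.6.
Then θ = 1490/(11.6−1) ≈ 141.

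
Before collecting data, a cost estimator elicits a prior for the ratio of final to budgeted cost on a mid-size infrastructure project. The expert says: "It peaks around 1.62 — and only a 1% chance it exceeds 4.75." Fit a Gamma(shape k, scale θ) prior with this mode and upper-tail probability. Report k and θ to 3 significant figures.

k ≈ 4.91, θ ≈ 0.414

Gamma(k,θ) with k>1 has mode (k−1)θ, so θ = 1.62/(k−1).
Need P(X < 4.75) = 0.99 with θ tied to k this way. Start at k = 2, θ = 1.62: P(X<4.75) ≈ 0.790.
Too low — raise k to concentrate. Iterating converges to k ≈ 4.91.
Then θ = 1.62/(4.91−1) ≈ 0.414.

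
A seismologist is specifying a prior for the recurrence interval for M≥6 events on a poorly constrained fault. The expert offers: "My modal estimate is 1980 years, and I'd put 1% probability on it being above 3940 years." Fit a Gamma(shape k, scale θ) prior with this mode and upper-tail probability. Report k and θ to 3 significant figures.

k ≈ 11.4, θ ≈ 191

Gamma(k,θ) with k>1 has mode (k−1)θ, so θ = 1980/(k−1).
Need P(X < 3940) = 0.99 with θ tied to k this way. Start at k = 2, θ = 1980: P(X<3940) ≈ 0.591.
Too low — raise k to concentrate. Iterating converges to k ≈ 11.4.
Then θ = 1980/(11.4−1) ≈ 191.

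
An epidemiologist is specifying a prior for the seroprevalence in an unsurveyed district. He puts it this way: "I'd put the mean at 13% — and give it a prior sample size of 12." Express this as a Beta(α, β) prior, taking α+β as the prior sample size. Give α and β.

α = 1.56, β = 10.44

Under the effective-sample-size interpretation, Beta(α, β) has prior mean α/(α+β) and prior sample size α+β.
So α+β = 12 and α/(α+β) = 0.13, giving α = 0.13·12 = 1.56 and β = 12 − 1.56 = 10.44.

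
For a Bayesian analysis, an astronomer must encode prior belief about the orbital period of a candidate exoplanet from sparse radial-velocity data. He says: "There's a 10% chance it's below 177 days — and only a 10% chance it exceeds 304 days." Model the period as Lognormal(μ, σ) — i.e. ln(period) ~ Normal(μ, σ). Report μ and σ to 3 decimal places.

μ ≈ 5.447, σ ≈ 0.211

If T ~ Lognormal(μ,σ) then ln T ~ Normal(μ,σ), so the p-quantile of ln T is μ + z_p·σ.
ln(177) = 5.176 and ln(304) = 5.717; z_{0.1} = -1.282, z_{0.9} = 1.282.
σ = (5.717 − 5.176)/(1.282 − (-1.282)) = 0.211.
μ = 5.176 − (-1.282)·0.211 = 5.447.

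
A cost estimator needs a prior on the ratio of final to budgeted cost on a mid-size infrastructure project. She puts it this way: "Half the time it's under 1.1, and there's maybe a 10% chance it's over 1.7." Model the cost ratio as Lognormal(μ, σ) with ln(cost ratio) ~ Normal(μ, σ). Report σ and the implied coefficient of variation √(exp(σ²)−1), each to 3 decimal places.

If T ~ Lognormal(μ,σ) then ln T ~ Normal(μ,σ), so the p-quantile of ln T is μ + z_p·σ.
ln(1.1) = 0.09531 and ln(1.7) = 0.5306; z_{0.5} = 0, z_{0.9} = 1.282.
σ = (0.5306 − 0.09531)/(1.282 − (0)) = 0.340.
μ = 0.09531 − (0)·0.340 = 0.095.
CV = √(exp(σ²)−1) = √(exp(0.1154)−1) = 0.350.

σ ≈ 0.340, CV ≈ 0.350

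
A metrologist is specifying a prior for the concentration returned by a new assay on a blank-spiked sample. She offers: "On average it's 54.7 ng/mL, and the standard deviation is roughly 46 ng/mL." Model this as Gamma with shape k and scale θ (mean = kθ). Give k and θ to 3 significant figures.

For Gamma(k, scale θ): mean = kθ, variance = kθ², so CV = 1/√k.
CV = SD/mean = 46/54.7 = 0.841, hence k = 1/CV² = 1.41.
Then θ = mean/k = 54.7/1.41 = 38.7.

k ≈ 1.41, θ ≈ 38.7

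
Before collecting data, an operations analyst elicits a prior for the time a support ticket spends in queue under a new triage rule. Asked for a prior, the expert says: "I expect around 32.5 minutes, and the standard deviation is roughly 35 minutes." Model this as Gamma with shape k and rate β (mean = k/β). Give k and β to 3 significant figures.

For Gamma(k, rate β): mean = k/β, variance = k/β², so CV = 1/√k.
CV = SD/mean = 35/32.5 = 1.077, hence k = 1/CV² = 0.862.
Then β = k/mean = 0.862/32.5 = 0.0265.

k ≈ 0.862, β ≈ 0.0265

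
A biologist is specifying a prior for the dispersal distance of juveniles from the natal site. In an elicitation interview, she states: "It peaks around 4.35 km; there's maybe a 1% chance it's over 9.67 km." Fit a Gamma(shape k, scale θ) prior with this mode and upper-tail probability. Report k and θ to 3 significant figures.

Gamma(k,θ) with k>1 has mode (k−1)θ, so θ = 4.35/(k−1).
Need P(X < 9.67) = 0.99 with θ tied to k this way. Start at k = 2, θ = 4.35: P(X<9.67) ≈ 0.651.
Too low — raise k to concentrate. Iterating converges to k ≈ 8.54.
Then θ = 4.35/(8.54−1) ≈ 0.577.

k ≈ 8.54, θ ≈ 0.577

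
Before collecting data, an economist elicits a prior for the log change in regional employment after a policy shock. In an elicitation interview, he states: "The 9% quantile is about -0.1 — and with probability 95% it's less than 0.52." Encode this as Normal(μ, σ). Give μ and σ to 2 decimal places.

For Normal(μ,σ), the p-quantile is μ + z_p·σ. Here z_{0.09} = -1.341, z_{0.95} = 1.645.
So -0.1 = μ − 1.341σ and 0.52 = μ + 1.645σ.
Subtracting: σ = (0.52 − -0.1)/(1.645 − (-1.341)) = 0.21.
Then μ = -0.1 − (-1.341)·0.21 = 0.18.

μ = 0.18, σ = 0.21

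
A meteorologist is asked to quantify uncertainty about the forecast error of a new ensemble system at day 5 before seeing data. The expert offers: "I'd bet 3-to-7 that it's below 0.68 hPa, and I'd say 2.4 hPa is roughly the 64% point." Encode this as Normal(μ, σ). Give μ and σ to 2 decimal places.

μ = 1.70, σ = 1.95

The p-quantile of Normal(μ,σ) is μ + z_p·σ, with z_{0.3} = -0.5244 and z_{0.64} = 0.3585.
Eliminate σ: μ = (z₂·x₁ − z₁·x₂)/(z₂ − z₁) = (0.3585·0.68 − (-0.5244)·2.4)/0.8829 = 1.70.
Then σ = (x₂ − x₁)/(z₂ − z₁) = (2.4 − 0.68)/0.8829 = 1.95.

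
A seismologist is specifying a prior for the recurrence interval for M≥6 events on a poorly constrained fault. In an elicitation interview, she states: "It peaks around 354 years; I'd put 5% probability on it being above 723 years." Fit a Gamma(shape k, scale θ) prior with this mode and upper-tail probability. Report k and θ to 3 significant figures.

k ≈ 6.43, θ ≈ 65.2

Gamma(k,θ) with k>1 has mode (k−1)θ, so θ = 354/(k−1).
Need P(X < 723) = 0.95 with θ tied to k this way. Start at k = 2, θ = 354: P(X<723) ≈ 0.605.
Too low — raise k to concentrate. Iterating converges to k ≈ 6.43.
Then θ = 354/(6.43−1) ≈ 65.2.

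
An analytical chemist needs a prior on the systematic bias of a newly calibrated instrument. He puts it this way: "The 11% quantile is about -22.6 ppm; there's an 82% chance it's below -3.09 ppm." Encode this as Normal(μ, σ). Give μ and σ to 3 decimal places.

The p-quantile of Normal(μ,σ) is μ + z_p·σ, with z_{0.11} = -1.227 and z_{0.82} = 0.9154.
Eliminate σ: μ = (z₂·x₁ − z₁·x₂)/(z₂ − z₁) = (0.9154·-22.6 − (-1.227)·-3.09)/2.142 = -11.428.
Then σ = (x₂ − x₁)/(z₂ − z₁) = (-3.09 − -22.6)/2.142 = 9.109.

μ = -11.428, σ = 9.109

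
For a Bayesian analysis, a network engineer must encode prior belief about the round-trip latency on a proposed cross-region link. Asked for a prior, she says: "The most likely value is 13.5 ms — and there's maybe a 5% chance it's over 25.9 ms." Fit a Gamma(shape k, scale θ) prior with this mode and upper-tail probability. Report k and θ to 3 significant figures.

Gamma(k,θ) with k>1 has mode (k−1)θ, so θ = 13.5/(k−1).
Need P(X < 25.9) = 0.95 with θ tied to k this way. Start at k = 2, θ = 13.5: P(X<25.9) ≈ 0.571.
Too low — raise k to concentrate. Iterating converges to k ≈ 7.54.
Then θ = 13.5/(7.54−1) ≈ 2.06.

k ≈ 7.54, θ ≈ 2.06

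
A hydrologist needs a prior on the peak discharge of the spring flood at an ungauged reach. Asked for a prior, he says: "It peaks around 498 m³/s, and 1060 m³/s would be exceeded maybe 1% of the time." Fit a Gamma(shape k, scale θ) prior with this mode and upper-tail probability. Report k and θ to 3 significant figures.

Gamma(k,θ) with k>1 has mode (k−1)θ, so θ = 498/(k−1).
Need P(X < 1060) = 0.99 with θ tied to k this way. Start at k = 2, θ = 498: P(X<1060) ≈ 0.628.
Too low — raise k to concentrate. Iterating converges to k ≈ 9.5.
Then θ = 498/(9.5−1) ≈ 58.6.

k ≈ 9.5, θ ≈ 58.6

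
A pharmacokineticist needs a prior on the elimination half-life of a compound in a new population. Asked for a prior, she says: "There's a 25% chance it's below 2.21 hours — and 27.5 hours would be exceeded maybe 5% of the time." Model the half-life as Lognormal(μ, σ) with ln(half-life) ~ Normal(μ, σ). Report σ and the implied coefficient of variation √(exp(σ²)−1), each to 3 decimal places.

If T ~ Lognormal(μ,σ) then ln T ~ Normal(μ,σ), so the p-quantile of ln T is μ + z_p·σ.
ln(2.21) = 0.793 and ln(27.5) = 3.314; z_{0.25} = -0.6745, z_{0.95} = 1.645.
σ = (3.314 − 0.793)/(1.645 − (-0.6745)) = 1.087.
μ = 0.793 − (-0.6745)·1.087 = 1.526.
CV = √(exp(σ²)−1) = √(exp(1.1816)−1) = 1.503.

σ ≈ 1.087, CV ≈ 1.503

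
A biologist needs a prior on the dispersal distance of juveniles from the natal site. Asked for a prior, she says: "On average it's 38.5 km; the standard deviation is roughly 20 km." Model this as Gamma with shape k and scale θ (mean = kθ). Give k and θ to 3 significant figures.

For Gamma(k, scale θ): mean = kθ, variance = kθ², so CV = 1/√k.
CV = SD/mean = 20/38.5 = 0.5195, hence k = 1/CV² = 3.71.
Then θ = mean/k = 38.5/3.71 = 10.4.

k ≈ 3.71, θ ≈ 10.4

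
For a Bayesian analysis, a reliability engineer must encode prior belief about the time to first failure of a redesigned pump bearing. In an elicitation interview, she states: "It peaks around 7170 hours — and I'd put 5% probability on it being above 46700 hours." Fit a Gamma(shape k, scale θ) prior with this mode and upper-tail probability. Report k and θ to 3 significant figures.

Gamma(k,θ) with k>1 has mode (k−1)θ, so θ = 7170/(k−1).
Need P(X < 46700) = 0.95 with θ tied to k this way. Start at k = 2, θ = 7170: P(X<46700) ≈ 0.989.
Too high — lower k to spread out. Iterating converges to k ≈ 1.64.
Then θ = 7170/(1.64−1) ≈ 11300.

k ≈ 1.64, θ ≈ 11300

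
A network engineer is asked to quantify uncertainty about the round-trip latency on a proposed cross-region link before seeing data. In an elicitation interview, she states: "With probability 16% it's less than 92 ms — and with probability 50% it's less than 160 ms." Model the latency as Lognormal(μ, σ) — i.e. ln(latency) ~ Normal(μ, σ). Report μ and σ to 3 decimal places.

If T ~ Lognormal(μ,σ) then ln T ~ Normal(μ,σ), so the p-quantile of ln T is μ + z_p·σ.
ln(92) = 4.522 and ln(160) = 5.075; z_{0.16} = -0.9945, z_{0.5} = 0.
σ = (5.075 − 4.522)/(0 − (-0.9945)) = 0.556.
μ = 4.522 − (-0.9945)·0.556 = 5.075.

μ ≈ 5.075, σ ≈ 0.556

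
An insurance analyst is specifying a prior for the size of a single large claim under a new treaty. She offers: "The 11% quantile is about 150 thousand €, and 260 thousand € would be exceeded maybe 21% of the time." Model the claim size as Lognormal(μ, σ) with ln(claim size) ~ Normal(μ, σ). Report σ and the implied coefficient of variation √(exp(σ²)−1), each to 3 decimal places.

σ ≈ 0.271, CV ≈ 0.276

If T ~ Lognormal(μ,σ) then ln T ~ Normal(μ,σ), so the p-quantile of ln T is μ + z_p·σ.
ln(150) = 5.011 and ln(260) = 5.561; z_{0.11} = -1.227, z_{0.79} = 0.8064.
σ = (5.561 − 5.011)/(0.8064 − (-1.227)) = 0.271.
μ = 5.011 − (-1.227)·0.271 = 5.342.
CV = √(exp(σ²)−1) = √(exp(0.0732)−1) = 0.276.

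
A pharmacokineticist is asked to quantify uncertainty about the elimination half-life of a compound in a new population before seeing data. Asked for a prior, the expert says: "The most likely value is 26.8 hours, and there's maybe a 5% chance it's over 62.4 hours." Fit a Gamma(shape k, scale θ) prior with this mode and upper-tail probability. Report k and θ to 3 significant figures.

k ≈ 4.83, θ ≈ 7

Gamma(k,θ) with k>1 has mode (k−1)θ, so θ = 26.8/(k−1).
Need P(X < 62.4) = 0.95 with θ tied to k this way. Start at k = 2, θ = 26.8: P(X<62.4) ≈ 0.676.
Too low — raise k to concentrate. Iterating converges to k ≈ 4.83.
Then θ = 26.8/(4.83−1) ≈ 7.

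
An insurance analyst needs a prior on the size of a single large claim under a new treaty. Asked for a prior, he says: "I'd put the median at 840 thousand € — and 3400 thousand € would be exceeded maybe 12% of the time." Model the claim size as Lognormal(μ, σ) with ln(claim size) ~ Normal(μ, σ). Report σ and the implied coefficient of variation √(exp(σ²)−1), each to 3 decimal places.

σ ≈ 1.190, CV ≈ 1.766

If T ~ Lognormal(μ,σ) then ln T ~ Normal(μ,σ), so the p-quantile of ln T is μ + z_p·σ.
ln(840) = 6.733 and ln(3400) = 8.132; z_{0.5} = 0, z_{0.88} = 1.175.
σ = (8.132 − 6.733)/(1.175 − (0)) = 1.190.
μ = 6.733 − (0)·1.190 = 6.733.
CV = √(exp(σ²)−1) = √(exp(1.4159)−1) = 1.766.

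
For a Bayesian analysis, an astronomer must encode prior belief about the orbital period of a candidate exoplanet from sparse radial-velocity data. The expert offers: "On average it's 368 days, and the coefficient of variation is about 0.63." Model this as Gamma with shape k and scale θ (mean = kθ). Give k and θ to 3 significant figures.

For Gamma(k, scale θ): mean = kθ, variance = kθ², so CV = 1/√k.
CV = 0.63, hence k = 1/CV² = 2.52.
Then θ = mean/k = 368/2.52 = 146.

k ≈ 2.52, θ ≈ 146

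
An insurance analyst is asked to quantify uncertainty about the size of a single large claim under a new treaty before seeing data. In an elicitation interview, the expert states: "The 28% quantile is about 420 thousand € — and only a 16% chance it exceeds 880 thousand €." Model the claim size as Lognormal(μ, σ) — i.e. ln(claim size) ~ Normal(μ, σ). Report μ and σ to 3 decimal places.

μ ≈ 6.314, σ ≈ 0.469

If T ~ Lognormal(μ,σ) then ln T ~ Normal(μ,σ), so the p-quantile of ln T is μ + z_p·σ.
ln(420) = 6.04 and ln(880) = 6.78; z_{0.28} = -0.5828, z_{0.84} = 0.9945.
σ = (6.78 − 6.04)/(0.9945 − (-0.5828)) = 0.469.
μ = 6.04 − (-0.5828)·0.469 = 6.314.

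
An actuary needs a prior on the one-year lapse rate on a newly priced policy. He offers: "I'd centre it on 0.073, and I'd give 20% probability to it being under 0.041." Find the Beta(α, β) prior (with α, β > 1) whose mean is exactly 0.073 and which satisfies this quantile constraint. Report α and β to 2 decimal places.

With mean 0.073 fixed, write α = 0.073s, β = 0.927s where s = α+β.
Need P(θ < 0.041) = 0.2 under Beta(0.073s, 0.927s). Normal approximation: (q−m)/√(m(1−m)/s) ≈ z_{0.2} = -0.842, so s ≈ 0.073·0.927·(-0.842)²/(0.041−0.073)² = 46.8.
At s = 46.8: P(θ<0.041) ≈ 0.204. Adjusting to match 0.2 gives s ≈ 48.02.
So α = 0.073·48.02 ≈ 3.51, β = 0.927·48.02 ≈ 44.52.

α ≈ 3.51, β ≈ 44.52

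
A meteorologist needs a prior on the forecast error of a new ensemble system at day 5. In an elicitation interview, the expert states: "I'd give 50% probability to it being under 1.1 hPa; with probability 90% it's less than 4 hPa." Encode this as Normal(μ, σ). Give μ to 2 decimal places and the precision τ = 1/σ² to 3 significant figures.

μ = 1.10, τ = 0.195

For Normal(μ,σ), the p-quantile is μ + z_p·σ. Here z_{0.5} = 0, z_{0.9} = 1.282.
So 1.1 = μ + 0σ and 4 = μ + 1.282σ.
Subtracting: σ = (4 − 1.1)/(1.282 − (0)) = 2.26.
Then μ = 1.1 − (0)·2.26 = 1.10.
Precision τ = 1/σ² = 1/2.263² = 0.195.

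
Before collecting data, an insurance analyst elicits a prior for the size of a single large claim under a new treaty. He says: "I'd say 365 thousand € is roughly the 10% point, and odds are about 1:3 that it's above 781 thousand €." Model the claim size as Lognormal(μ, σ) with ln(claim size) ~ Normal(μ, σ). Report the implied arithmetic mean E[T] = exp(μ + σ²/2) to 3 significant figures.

E[T] ≈ 648 thousand €

If T ~ Lognormal(μ,σ) then ln T ~ Normal(μ,σ), so the p-quantile of ln T is μ + z_p·σ.
ln(365) = 5.9 and ln(781) = 6.661; z_{0.1} = -1.282, z_{0.75} = 0.6745.
σ = (6.661 − 5.9)/(0.6745 − (-1.282)) = 0.389.
μ = 5.9 − (-1.282)·0.389 = 6.398.
E[T] = exp(μ + σ²/2) = exp(6.398 + 0.0756) = 648 thousand €.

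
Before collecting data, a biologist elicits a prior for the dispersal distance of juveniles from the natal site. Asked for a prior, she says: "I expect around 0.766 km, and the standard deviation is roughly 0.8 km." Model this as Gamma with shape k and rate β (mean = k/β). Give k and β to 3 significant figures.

k ≈ 0.917, β ≈ 1.2

For Gamma(k, rate β): mean = k/β, variance = k/β², so CV = 1/√k.
CV = SD/mean = 0.8/0.766 = 1.044, hence k = 1/CV² = 0.917.
Then β = k/mean = 0.917/0.766 = 1.2.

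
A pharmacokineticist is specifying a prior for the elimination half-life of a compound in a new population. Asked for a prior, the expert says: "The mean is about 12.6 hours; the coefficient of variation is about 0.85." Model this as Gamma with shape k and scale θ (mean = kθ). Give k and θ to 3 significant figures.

For Gamma(k, scale θ): mean = kθ, variance = kθ², so CV = 1/√k.
CV = 0.85, hence k = 1/CV² = 1.38.
Then θ = mean/k = 12.6/1.38 = 9.1.

k ≈ 1.38, θ ≈ 9.1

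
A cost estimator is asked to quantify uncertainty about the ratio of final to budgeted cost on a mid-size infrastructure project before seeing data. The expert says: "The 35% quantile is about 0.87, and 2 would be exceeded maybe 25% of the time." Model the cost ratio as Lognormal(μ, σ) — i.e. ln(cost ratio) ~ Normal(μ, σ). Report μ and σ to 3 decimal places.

μ ≈ 0.163, σ ≈ 0.785

If T ~ Lognormal(μ,σ) then ln T ~ Normal(μ,σ), so the p-quantile of ln T is μ + z_p·σ.
ln(0.87) = -0.1393 and ln(2) = 0.6931; z_{0.35} = -0.3853, z_{0.75} = 0.6745.
σ = (0.6931 − -0.1393)/(0.6745 − (-0.3853)) = 0.785.
μ = -0.1393 − (-0.3853)·0.785 = 0.163.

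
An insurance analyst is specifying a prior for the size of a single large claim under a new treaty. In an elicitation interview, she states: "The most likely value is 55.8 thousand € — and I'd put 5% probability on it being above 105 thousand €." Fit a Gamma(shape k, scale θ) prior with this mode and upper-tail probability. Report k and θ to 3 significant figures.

Gamma(k,θ) with k>1 has mode (k−1)θ, so θ = 55.8/(k−1).
Need P(X < 105) = 0.95 with θ tied to k this way. Start at k = 2, θ = 55.8: P(X<105) ≈ 0.561.
Too low — raise k to concentrate. Iterating converges to k ≈ 7.96.
Then θ = 55.8/(7.96−1) ≈ 8.02.

k ≈ 7.96, θ ≈ 8.02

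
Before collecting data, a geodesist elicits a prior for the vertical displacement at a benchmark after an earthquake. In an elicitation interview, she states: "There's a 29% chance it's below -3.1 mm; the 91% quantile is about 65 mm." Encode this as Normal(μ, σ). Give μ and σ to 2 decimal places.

For Normal(μ,σ), the p-quantile is μ + z_p·σ. Here z_{0.29} = -0.5534, z_{0.91} = 1.341.
So -3.1 = μ − 0.5534σ and 65 = μ + 1.341σ.
Subtracting: σ = (65 − -3.1)/(1.341 − (-0.5534)) = 35.95.
Then μ = -3.1 − (-0.5534)·35.95 = 16.80.

μ = 16.80, σ = 35.95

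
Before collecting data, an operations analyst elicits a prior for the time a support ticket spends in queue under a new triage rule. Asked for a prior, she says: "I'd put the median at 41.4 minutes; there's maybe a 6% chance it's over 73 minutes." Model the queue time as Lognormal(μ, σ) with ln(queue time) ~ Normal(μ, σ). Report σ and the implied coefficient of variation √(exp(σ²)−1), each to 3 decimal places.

If T ~ Lognormal(μ,σ) then ln T ~ Normal(μ,σ), so the p-quantile of ln T is μ + z_p·σ.
ln(41.4) = 3.723 and ln(73) = 4.29; z_{0.5} = 0, z_{0.94} = 1.555.
σ = (4.29 − 3.723)/(1.555 − (0)) = 0.365.
μ = 3.723 − (0)·0.365 = 3.723.
CV = √(exp(σ²)−1) = √(exp(0.1331)−1) = 0.377.

σ ≈ 0.365, CV ≈ 0.377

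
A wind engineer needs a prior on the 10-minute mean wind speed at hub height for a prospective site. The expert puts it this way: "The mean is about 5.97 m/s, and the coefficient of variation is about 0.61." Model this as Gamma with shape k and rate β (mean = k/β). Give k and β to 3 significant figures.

k ≈ 2.69, β ≈ 0.45

For Gamma(k, rate β): mean = k/β, variance = k/β², so CV = 1/√k.
CV = 0.61, hence k = 1/CV² = 2.69.
Then β = k/mean = 2.69/5.97 = 0.45.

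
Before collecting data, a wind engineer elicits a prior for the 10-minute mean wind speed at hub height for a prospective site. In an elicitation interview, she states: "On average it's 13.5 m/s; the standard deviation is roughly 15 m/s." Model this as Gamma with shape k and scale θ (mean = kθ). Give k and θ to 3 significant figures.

k ≈ 0.81, θ ≈ 16.7

For Gamma(k, scale θ): mean = kθ, variance = kθ², so CV = 1/√k.
CV = SD/mean = 15/13.5 = 1.111, hence k = 1/CV² = 0.81.
Then θ = mean/k = 13.5/0.81 = 16.7.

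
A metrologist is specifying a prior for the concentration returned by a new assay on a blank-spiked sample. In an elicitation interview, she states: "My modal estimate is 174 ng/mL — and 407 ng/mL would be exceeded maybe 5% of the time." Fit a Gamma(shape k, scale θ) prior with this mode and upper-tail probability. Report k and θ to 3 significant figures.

Gamma(k,θ) with k>1 has mode (k−1)θ, so θ = 174/(k−1).
Need P(X < 407) = 0.95 with θ tied to k this way. Start at k = 2, θ = 174: P(X<407) ≈ 0.678.
Too low — raise k to concentrate. Iterating converges to k ≈ 4.79.
Then θ = 174/(4.79−1) ≈ 45.9.

k ≈ 4.79, θ ≈ 45.9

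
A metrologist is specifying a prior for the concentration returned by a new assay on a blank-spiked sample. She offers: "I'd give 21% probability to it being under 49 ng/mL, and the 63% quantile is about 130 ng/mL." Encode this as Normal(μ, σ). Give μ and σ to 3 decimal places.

μ = 106.385, σ = 71.160

The p-quantile of Normal(μ,σ) is μ + z_p·σ, with z_{0.21} = -0.8064 and z_{0.63} = 0.3319.
Eliminate σ: μ = (z₂·x₁ − z₁·x₂)/(z₂ − z₁) = (0.3319·49 − (-0.8064)·130)/1.138 = 106.385.
Then σ = (x₂ − x₁)/(z₂ − z₁) = (130 − 49)/1.138 = 71.160.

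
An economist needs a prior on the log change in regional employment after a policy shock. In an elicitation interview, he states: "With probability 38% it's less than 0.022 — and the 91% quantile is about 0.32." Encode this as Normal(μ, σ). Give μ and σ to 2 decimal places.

For Normal(μ,σ), the p-quantile is μ + z_p·σ. Here z_{0.38} = -0.3055, z_{0.91} = 1.341.
So 0.022 = μ − 0.3055σ and 0.32 = μ + 1.341σ.
Subtracting: σ = (0.32 − 0.022)/(1.341 − (-0.3055)) = 0.18.
Then μ = 0.022 − (-0.3055)·0.18 = 0.08.

μ = 0.08, σ = 0.18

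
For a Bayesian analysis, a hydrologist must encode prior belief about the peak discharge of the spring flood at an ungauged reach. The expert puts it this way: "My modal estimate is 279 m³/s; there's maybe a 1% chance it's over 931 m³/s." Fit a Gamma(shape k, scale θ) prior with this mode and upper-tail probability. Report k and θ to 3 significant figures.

Gamma(k,θ) with k>1 has mode (k−1)θ, so θ = 279/(k−1).
Need P(X < 931) = 0.99 with θ tied to k this way. Start at k = 2, θ = 279: P(X<931) ≈ 0.846.
Too low — raise k to concentrate. Iterating converges to k ≈ 4.02.
Then θ = 279/(4.02−1) ≈ 92.4.

k ≈ 4.02, θ ≈ 92.4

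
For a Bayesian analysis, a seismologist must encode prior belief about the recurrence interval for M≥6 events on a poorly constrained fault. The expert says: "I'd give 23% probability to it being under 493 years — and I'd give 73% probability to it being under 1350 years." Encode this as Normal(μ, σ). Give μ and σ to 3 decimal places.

For Normal(μ,σ), the p-quantile is μ + z_p·σ. Here z_{0.23} = -0.7388, z_{0.73} = 0.6128.
So 493 = μ − 0.7388σ and 1350 = μ + 0.6128σ.
Subtracting: σ = (1350 − 493)/(0.6128 − (-0.7388)) = 634.035.
Then μ = 493 − (-0.7388)·634.035 = 961.455.

μ = 961.455, σ = 634.035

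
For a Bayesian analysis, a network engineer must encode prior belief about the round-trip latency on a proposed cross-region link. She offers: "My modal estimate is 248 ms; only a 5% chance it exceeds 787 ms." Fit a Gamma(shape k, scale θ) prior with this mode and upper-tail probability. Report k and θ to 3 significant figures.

k ≈ 2.97, θ ≈ 126

Gamma(k,θ) with k>1 has mode (k−1)θ, so θ = 248/(k−1).
Need P(X < 787) = 0.95 with θ tied to k this way. Start at k = 2, θ = 248: P(X<787) ≈ 0.825.
Too low — raise k to concentrate. Iterating converges to k ≈ 2.97.
Then θ = 248/(2.97−1) ≈ 126.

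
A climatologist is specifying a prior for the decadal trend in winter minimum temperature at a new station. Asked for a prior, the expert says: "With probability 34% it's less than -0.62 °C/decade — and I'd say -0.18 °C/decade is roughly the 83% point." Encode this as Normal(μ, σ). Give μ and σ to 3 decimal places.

The p-quantile of Normal(μ,σ) is μ + z_p·σ, with z_{0.34} = -0.4125 and z_{0.83} = 0.9542.
Eliminate σ: μ = (z₂·x₁ − z₁·x₂)/(z₂ − z₁) = (0.9542·-0.62 − (-0.4125)·-0.18)/1.367 = -0.487.
Then σ = (x₂ − x₁)/(z₂ − z₁) = (-0.18 − -0.62)/1.367 = 0.322.

μ = -0.487, σ = 0.322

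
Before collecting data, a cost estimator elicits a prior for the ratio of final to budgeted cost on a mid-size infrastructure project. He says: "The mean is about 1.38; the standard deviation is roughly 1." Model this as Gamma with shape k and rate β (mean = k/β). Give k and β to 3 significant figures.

k ≈ 1.9, β ≈ 1.38

For Gamma(k, rate β): mean = k/β, variance = k/β², so CV = 1/√k.
CV = SD/mean = 1/1.38 = 0.7246, hence k = 1/CV² = 1.9.
Then β = k/mean = 1.9/1.38 = 1.38.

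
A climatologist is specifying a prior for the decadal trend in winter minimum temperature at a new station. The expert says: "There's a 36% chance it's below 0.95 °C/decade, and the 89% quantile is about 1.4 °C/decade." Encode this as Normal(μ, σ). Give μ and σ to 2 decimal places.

For Normal(μ,σ), the p-quantile is μ + z_p·σ. Here z_{0.36} = -0.3585, z_{0.89} = 1.227.
So 0.95 = μ − 0.3585σ and 1.4 = μ + 1.227σ.
Subtracting: σ = (1.4 − 0.95)/(1.227 − (-0.3585)) = 0.28.
Then μ = 0.95 − (-0.3585)·0.28 = 1.05.

μ = 1.05, σ = 0.28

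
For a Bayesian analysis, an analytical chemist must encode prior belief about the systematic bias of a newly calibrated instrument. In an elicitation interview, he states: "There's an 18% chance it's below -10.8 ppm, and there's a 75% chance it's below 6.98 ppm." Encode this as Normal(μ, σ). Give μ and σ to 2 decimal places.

For Normal(μ,σ), the p-quantile is μ + z_p·σ. Here z_{0.18} = -0.9154, z_{0.75} = 0.6745.
So -10.8 = μ − 0.9154σ and 6.98 = μ + 0.6745σ.
Subtracting: σ = (6.98 − -10.8)/(0.6745 − (-0.9154)) = 11.18.
Then μ = -10.8 − (-0.9154)·11.18 = -0.56.

μ = -0.56, σ = 11.18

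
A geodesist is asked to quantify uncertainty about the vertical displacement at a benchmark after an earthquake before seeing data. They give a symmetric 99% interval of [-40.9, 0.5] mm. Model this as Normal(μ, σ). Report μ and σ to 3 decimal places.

μ = -20.200, σ = 8.036

A symmetric 99% interval runs μ ± z·σ with z = 2.576.
Half-width = 20.7, so σ = 20.7/2.576 = 8.036.
μ is the interval midpoint, -20.200.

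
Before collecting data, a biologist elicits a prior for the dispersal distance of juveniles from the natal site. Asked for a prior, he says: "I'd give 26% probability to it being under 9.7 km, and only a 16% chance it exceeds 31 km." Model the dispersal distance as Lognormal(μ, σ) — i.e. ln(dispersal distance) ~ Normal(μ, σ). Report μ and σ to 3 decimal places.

If T ~ Lognormal(μ,σ) then ln T ~ Normal(μ,σ), so the p-quantile of ln T is μ + z_p·σ.
ln(9.7) = 2.272 and ln(31) = 3.434; z_{0.26} = -0.6433, z_{0.84} = 0.9945.
σ = (3.434 − 2.272)/(0.9945 − (-0.6433)) = 0.709.
μ = 2.272 − (-0.6433)·0.709 = 2.729.

μ ≈ 2.729, σ ≈ 0.709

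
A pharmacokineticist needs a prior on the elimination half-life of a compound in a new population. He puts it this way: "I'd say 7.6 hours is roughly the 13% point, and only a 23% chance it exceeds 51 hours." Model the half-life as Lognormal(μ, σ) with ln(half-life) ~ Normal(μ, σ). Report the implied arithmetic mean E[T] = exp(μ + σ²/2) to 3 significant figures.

E[T] ≈ 40.4 hours

If T ~ Lognormal(μ,σ) then ln T ~ Normal(μ,σ), so the p-quantile of ln T is μ + z_p·σ.
ln(7.6) = 2.028 and ln(51) = 3.932; z_{0.13} = -1.126, z_{0.77} = 0.7388.
σ = (3.932 − 2.028)/(0.7388 − (-1.126)) = 1.021.
μ = 2.028 − (-1.126)·1.021 = 3.178.
E[T] = exp(μ + σ²/2) = exp(3.178 + 0.5208) = 40.4 hours.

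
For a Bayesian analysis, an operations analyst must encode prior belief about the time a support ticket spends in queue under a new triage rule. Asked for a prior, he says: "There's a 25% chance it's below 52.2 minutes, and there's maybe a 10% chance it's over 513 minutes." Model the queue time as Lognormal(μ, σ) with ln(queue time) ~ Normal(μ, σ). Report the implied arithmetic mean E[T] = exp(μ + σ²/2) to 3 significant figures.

If T ~ Lognormal(μ,σ) then ln T ~ Normal(μ,σ), so the p-quantile of ln T is μ + z_p·σ.
ln(52.2) = 3.955 and ln(513) = 6.24; z_{0.25} = -0.6745, z_{0.9} = 1.282.
σ = (6.24 − 3.955)/(1.282 − (-0.6745)) = 1.168.
μ = 3.955 − (-0.6745)·1.168 = 4.743.
E[T] = exp(μ + σ²/2) = exp(4.743 + 0.6824) = 227 minutes.

E[T] ≈ 227 minutes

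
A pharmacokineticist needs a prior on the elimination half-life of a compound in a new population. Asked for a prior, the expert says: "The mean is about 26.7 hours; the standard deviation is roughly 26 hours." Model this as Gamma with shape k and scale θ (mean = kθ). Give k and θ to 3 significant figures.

For Gamma(k, scale θ): mean = kθ, variance = kθ², so CV = 1/√k.
CV = SD/mean = 26/26.7 = 0.9738, hence k = 1/CV² = 1.05.
Then θ = mean/k = 26.7/1.05 = 25.3.

k ≈ 1.05, θ ≈ 25.3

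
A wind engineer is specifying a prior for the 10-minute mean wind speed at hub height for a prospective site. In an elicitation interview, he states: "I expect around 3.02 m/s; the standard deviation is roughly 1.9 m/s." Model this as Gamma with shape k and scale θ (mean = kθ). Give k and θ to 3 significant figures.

For Gamma(k, scale θ): mean = kθ, variance = kθ², so CV = 1/√k.
CV = SD/mean = 1.9/3.02 = 0.6291, hence k = 1/CV² = 2.53.
Then θ = mean/k = 3.02/2.53 = 1.2.

k ≈ 2.53, θ ≈ 1.2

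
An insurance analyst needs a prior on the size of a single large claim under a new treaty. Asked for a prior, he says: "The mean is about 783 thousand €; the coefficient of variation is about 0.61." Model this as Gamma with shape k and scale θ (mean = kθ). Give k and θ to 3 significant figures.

k ≈ 2.69, θ ≈ 291

For Gamma(k, scale θ): mean = kθ, variance = kθ², so CV = 1/√k.
CV = 0.61, hence k = 1/CV² = 2.69.
Then θ = mean/k = 783/2.69 = 291.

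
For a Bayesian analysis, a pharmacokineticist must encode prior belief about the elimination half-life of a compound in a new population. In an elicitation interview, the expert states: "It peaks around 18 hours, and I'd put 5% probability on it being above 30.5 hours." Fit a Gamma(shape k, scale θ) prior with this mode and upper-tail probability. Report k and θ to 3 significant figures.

Gamma(k,θ) with k>1 has mode (k−1)θ, so θ = 18/(k−1).
Need P(X < 30.5) = 0.95 with θ tied to k this way. Start at k = 2, θ = 18: P(X<30.5) ≈ 0.505.
Too low — raise k to concentrate. Iterating converges to k ≈ 11.
Then θ = 18/(11−1) ≈ 1.79.

k ≈ 11, θ ≈ 1.79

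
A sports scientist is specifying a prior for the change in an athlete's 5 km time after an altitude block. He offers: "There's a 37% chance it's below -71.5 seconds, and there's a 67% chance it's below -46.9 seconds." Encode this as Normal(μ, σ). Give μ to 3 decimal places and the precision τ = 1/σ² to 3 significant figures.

For Normal(μ,σ), the p-quantile is μ + z_p·σ. Here z_{0.37} = -0.3319, z_{0.67} = 0.4399.
So -71.5 = μ − 0.3319σ and -46.9 = μ + 0.4399σ.
Subtracting: σ = (-46.9 − -71.5)/(0.4399 − (-0.3319)) = 31.875.
Then μ = -71.5 − (-0.3319)·31.875 = -60.922.
Precision τ = 1/σ² = 1/31.87² = 0.000984.

μ = -60.922, τ = 0.000984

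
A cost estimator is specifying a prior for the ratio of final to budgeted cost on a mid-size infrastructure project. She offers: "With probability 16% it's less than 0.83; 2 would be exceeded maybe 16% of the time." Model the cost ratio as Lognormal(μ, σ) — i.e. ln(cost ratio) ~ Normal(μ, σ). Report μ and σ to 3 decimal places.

If T ~ Lognormal(μ,σ) then ln T ~ Normal(μ,σ), so the p-quantile of ln T is μ + z_p·σ.
ln(0.83) = -0.1863 and ln(2) = 0.6931; z_{0.16} = -0.9945, z_{0.84} = 0.9945.
σ = (0.6931 − -0.1863)/(0.9945 − (-0.9945)) = 0.442.
μ = -0.1863 − (-0.9945)·0.442 = 0.253.

μ ≈ 0.253, σ ≈ 0.442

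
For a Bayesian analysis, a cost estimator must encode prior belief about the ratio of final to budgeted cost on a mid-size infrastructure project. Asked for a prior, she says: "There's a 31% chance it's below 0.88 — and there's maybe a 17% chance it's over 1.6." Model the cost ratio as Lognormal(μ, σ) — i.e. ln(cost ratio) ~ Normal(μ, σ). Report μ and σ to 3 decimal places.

If T ~ Lognormal(μ,σ) then ln T ~ Normal(μ,σ), so the p-quantile of ln T is μ + z_p·σ.
ln(0.88) = -0.1278 and ln(1.6) = 0.47; z_{0.31} = -0.4959, z_{0.83} = 0.9542.
σ = (0.47 − -0.1278)/(0.9542 − (-0.4959)) = 0.412.
μ = -0.1278 − (-0.4959)·0.412 = 0.077.

μ ≈ 0.077, σ ≈ 0.412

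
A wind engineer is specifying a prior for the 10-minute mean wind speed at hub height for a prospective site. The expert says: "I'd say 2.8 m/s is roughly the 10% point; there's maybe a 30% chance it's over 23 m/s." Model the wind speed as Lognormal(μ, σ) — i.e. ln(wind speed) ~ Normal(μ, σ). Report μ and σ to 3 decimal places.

If T ~ Lognormal(μ,σ) then ln T ~ Normal(μ,σ), so the p-quantile of ln T is μ + z_p·σ.
ln(2.8) = 1.03 and ln(23) = 3.135; z_{0.1} = -1.282, z_{0.7} = 0.5244.
σ = (3.135 − 1.03)/(0.5244 − (-1.282)) = 1.166.
μ = 1.03 − (-1.282)·1.166 = 2.524.

μ ≈ 2.524, σ ≈ 1.166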